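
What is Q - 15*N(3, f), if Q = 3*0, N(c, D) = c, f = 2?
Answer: -45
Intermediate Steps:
Q = 0
Q - 15*N(3, f) = 0 - 15*3 = 0 - 45 = -45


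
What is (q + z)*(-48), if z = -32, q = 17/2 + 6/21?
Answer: 7800/7 ≈ 1114.3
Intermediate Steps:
q = 123/14 (q = 17*(½) + 6*(1/21) = 17/2 + 2/7 = 123/14 ≈ 8.7857)
(q + z)*(-48) = (123/14 - 32)*(-48) = -325/14*(-48) = 7800/7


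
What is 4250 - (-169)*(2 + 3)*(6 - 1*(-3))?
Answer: 11855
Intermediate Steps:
4250 - (-169)*(2 + 3)*(6 - 1*(-3)) = 4250 - (-169)*5*(6 + 3) = 4250 - (-169)*5*9 = 4250 - (-169)*45 = 4250 - 1*(-7605) = 4250 + 7605 = 11855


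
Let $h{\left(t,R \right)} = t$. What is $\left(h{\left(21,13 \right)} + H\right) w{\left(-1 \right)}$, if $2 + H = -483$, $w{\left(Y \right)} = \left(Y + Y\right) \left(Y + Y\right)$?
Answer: $-1856$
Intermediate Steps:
$w{\left(Y \right)} = 4 Y^{2}$ ($w{\left(Y \right)} = 2 Y 2 Y = 4 Y^{2}$)
$H = -485$ ($H = -2 - 483 = -485$)
$\left(h{\left(21,13 \right)} + H\right) w{\left(-1 \right)} = \left(21 - 485\right) 4 \left(-1\right)^{2} = - 464 \cdot 4 \cdot 1 = \left(-464\right) 4 = -1856$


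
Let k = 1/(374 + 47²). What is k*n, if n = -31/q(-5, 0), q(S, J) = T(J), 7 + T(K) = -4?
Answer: 31/28413 ≈ 0.0010910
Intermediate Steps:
T(K) = -11 (T(K) = -7 - 4 = -11)
q(S, J) = -11
k = 1/2583 (k = 1/(374 + 2209) = 1/2583 ≈ 0.00038715)
n = 31/11 (n = -31/(-11) = -31*(-1/11) = 31/11 ≈ 2.8182)
k*n = (1/2583)*(31/11) = 31/28413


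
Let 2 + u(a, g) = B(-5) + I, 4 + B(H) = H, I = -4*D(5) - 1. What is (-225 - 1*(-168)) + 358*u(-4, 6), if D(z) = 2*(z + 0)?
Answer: -18673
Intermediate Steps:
D(z) = 2*z
I = -41 (I = -8*5 - 1 = -4*10 - 1 = -40 - 1 = -41)
B(H) = -4 + H
u(a, g) = -52 (u(a, g) = -2 + ((-4 - 5) - 41) = -2 + (-9 - 41) = -2 - 50 = -52)
(-225 - 1*(-168)) + 358*u(-4, 6) = (-225 - 1*(-168)) + 358*(-52) = (-225 + 168) - 18616 = -57 - 18616 = -18673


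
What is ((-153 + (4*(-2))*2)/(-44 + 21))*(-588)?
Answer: -99372/23 ≈ -4320.5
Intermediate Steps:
((-153 + (4*(-2))*2)/(-44 + 21))*(-588) = ((-153 - 8*2)/(-23))*(-588) = ((-153 - 16)*(-1/23))*(-588) = -169*(-1/23)*(-588) = (169/23)*(-588) = -99372/23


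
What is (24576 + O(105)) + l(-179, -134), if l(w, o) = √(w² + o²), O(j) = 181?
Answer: 24757 + 17*√173 ≈ 24981.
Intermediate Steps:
l(w, o) = √(o² + w²)
(24576 + O(105)) + l(-179, -134) = (24576 + 181) + √((-134)² + (-179)²) = 24757 + √(17956 + 32041) = 24757 + √49997 = 24757 + 17*√173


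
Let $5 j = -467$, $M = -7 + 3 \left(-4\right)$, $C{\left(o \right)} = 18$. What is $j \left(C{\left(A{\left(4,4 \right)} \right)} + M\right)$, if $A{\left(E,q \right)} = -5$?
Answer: $\frac{467}{5} \approx 93.4$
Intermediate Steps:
$M = -19$ ($M = -7 - 12 = -19$)
$j = - \frac{467}{5}$ ($j = \frac{1}{5} \left(-467\right) = - \frac{467}{5} \approx -93.4$)
$j \left(C{\left(A{\left(4,4 \right)} \right)} + M\right) = - \frac{467 \left(18 - 19\right)}{5} = \left(- \frac{467}{5}\right) \left(-1\right) = \frac{467}{5}$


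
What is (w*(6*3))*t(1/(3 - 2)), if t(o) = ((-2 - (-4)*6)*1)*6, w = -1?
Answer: -2376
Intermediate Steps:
t(o) = 132 (t(o) = ((-2 - 1*(-24))*1)*6 = ((-2 + 24)*1)*6 = (22*1)*6 = 22*6 = 132)
(w*(6*3))*t(1/(3 - 2)) = -6*3*132 = -1*18*132 = -18*132 = -2376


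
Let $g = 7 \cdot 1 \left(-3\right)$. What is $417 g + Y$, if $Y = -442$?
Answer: $-9199$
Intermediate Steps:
$g = -21$ ($g = 7 \left(-3\right) = -21$)
$417 g + Y = 417 \left(-21\right) - 442 = -8757 - 442 = -9199$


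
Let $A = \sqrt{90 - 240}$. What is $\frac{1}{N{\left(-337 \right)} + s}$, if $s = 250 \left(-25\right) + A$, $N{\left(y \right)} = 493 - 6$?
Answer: $- \frac{1921}{11070773} - \frac{5 i \sqrt{6}}{33212319} \approx -0.00017352 - 3.6876 \cdot 10^{-7} i$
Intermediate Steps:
$N{\left(y \right)} = 487$ ($N{\left(y \right)} = 493 - 6 = 487$)
$A = 5 i \sqrt{6}$ ($A = \sqrt{-150} = 5 i \sqrt{6} \approx 12.247 i$)
$s = -6250 + 5 i \sqrt{6}$ ($s = 250 \left(-25\right) + 5 i \sqrt{6} = -6250 + 5 i \sqrt{6} \approx -6250.0 + 12.247 i$)
$\frac{1}{N{\left(-337 \right)} + s} = \frac{1}{487 - \left(6250 - 5 i \sqrt{6}\right)} = \frac{1}{-5763 + 5 i \sqrt{6}}$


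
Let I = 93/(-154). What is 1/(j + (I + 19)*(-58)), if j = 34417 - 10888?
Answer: 77/1729576 ≈ 4.4520e-5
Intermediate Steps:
I = -93/154 (I = 93*(-1/154) = -93/154 ≈ -0.60390)
j = 23529
1/(j + (I + 19)*(-58)) = 1/(23529 + (-93/154 + 19)*(-58)) = 1/(23529 + (2833/154)*(-58)) = 1/(23529 - 82157/77) = 1/(1729576/77) = 77/1729576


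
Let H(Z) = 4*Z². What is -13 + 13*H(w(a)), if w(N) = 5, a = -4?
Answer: 1287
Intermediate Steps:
-13 + 13*H(w(a)) = -13 + 13*(4*5²) = -13 + 13*(4*25) = -13 + 13*100 = -13 + 1300 = 1287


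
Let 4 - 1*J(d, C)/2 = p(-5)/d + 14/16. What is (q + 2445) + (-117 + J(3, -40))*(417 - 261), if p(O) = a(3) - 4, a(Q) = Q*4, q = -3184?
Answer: -18848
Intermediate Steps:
a(Q) = 4*Q
p(O) = 8 (p(O) = 4*3 - 4 = 12 - 4 = 8)
J(d, C) = 25/4 - 16/d (J(d, C) = 8 - 2*(8/d + 14/16) = 8 - 2*(8/d + 14*(1/16)) = 8 - 2*(8/d + 7/8) = 8 - 2*(7/8 + 8/d) = 8 + (-7/4 - 16/d) = 25/4 - 16/d)
(q + 2445) + (-117 + J(3, -40))*(417 - 261) = (-3184 + 2445) + (-117 + (25/4 - 16/3))*(417 - 261) = -739 + (-117 + (25/4 - 16*⅓))*156 = -739 + (-117 + (25/4 - 16/3))*156 = -739 + (-117 + 11/12)*156 = -739 - 1393/12*156 = -739 - 18109 = -18848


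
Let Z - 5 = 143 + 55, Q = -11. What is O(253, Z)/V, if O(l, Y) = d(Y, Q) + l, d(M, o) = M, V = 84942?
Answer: 76/14157 ≈ 0.0053684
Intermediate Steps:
Z = 203 (Z = 5 + (143 + 55) = 5 + 198 = 203)
O(l, Y) = Y + l
O(253, Z)/V = (203 + 253)/84942 = 456*(1/84942) = 76/14157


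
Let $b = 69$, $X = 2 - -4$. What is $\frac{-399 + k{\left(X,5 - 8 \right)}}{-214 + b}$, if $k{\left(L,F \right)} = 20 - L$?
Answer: $\frac{77}{29} \approx 2.6552$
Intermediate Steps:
$X = 6$ ($X = 2 + 4 = 6$)
$\frac{-399 + k{\left(X,5 - 8 \right)}}{-214 + b} = \frac{-399 + \left(20 - 6\right)}{-214 + 69} = \frac{-399 + \left(20 - 6\right)}{-145} = \left(-399 + 14\right) \left(- \frac{1}{145}\right) = \left(-385\right) \left(- \frac{1}{145}\right) = \frac{77}{29}$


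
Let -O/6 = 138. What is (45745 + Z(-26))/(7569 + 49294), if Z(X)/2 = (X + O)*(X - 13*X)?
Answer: -487151/56863 ≈ -8.5671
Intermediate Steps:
O = -828 (O = -6*138 = -828)
Z(X) = -24*X*(-828 + X) (Z(X) = 2*((X - 828)*(X - 13*X)) = 2*((-828 + X)*(-12*X)) = 2*(-12*X*(-828 + X)) = -24*X*(-828 + X))
(45745 + Z(-26))/(7569 + 49294) = (45745 + 24*(-26)*(828 - 1*(-26)))/(7569 + 49294) = (45745 + 24*(-26)*(828 + 26))/56863 = (45745 + 24*(-26)*854)*(1/56863) = (45745 - 532896)*(1/56863) = -487151*1/56863 = -487151/56863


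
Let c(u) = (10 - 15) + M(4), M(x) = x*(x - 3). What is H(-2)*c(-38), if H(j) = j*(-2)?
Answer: -4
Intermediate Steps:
H(j) = -2*j
M(x) = x*(-3 + x)
c(u) = -1 (c(u) = (10 - 15) + 4*(-3 + 4) = -5 + 4*1 = -5 + 4 = -1)
H(-2)*c(-38) = -2*(-2)*(-1) = 4*(-1) = -4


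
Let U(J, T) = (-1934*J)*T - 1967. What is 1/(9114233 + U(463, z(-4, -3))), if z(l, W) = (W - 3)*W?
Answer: -1/7005690 ≈ -1.4274e-7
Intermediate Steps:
z(l, W) = W*(-3 + W) (z(l, W) = (-3 + W)*W = W*(-3 + W))
U(J, T) = -1967 - 1934*J*T (U(J, T) = -1934*J*T - 1967 = -1967 - 1934*J*T)
1/(9114233 + U(463, z(-4, -3))) = 1/(9114233 + (-1967 - 1934*463*(-3*(-3 - 3)))) = 1/(9114233 + (-1967 - 1934*463*(-3*(-6)))) = 1/(9114233 + (-1967 - 1934*463*18)) = 1/(9114233 + (-1967 - 16117956)) = 1/(9114233 - 16119923) = 1/(-7005690) = -1/7005690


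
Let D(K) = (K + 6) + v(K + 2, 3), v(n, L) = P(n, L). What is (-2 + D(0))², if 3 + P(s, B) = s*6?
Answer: 169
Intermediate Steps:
P(s, B) = -3 + 6*s (P(s, B) = -3 + s*6 = -3 + 6*s)
v(n, L) = -3 + 6*n
D(K) = 15 + 7*K (D(K) = (K + 6) + (-3 + 6*(K + 2)) = (6 + K) + (-3 + 6*(2 + K)) = (6 + K) + (-3 + (12 + 6*K)) = (6 + K) + (9 + 6*K) = 15 + 7*K)
(-2 + D(0))² = (-2 + (15 + 7*0))² = (-2 + (15 + 0))² = (-2 + 15)² = 13² = 169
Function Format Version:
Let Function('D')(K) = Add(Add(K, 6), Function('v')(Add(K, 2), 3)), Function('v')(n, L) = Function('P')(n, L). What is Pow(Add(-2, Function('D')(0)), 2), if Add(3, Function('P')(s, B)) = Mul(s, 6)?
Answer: 169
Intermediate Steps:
Function('P')(s, B) = Add(-3, Mul(6, s)) (Function('P')(s, B) = Add(-3, Mul(s, 6)) = Add(-3, Mul(6, s)))
Function('v')(n, L) = Add(-3, Mul(6, n))
Function('D')(K) = Add(15, Mul(7, K)) (Function('D')(K) = Add(Add(K, 6), Add(-3, Mul(6, Add(K, 2)))) = Add(Add(6, K), Add(-3, Mul(6, Add(2, K)))) = Add(Add(6, K), Add(-3, Add(12, Mul(6, K)))) = Add(Add(6, K), Add(9, Mul(6, K))) = Add(15, Mul(7, K)))
Pow(Add(-2, Function('D')(0)), 2) = Pow(Add(-2, Add(15, Mul(7, 0))), 2) = Pow(Add(-2, Add(15, 0)), 2) = Pow(Add(-2, 15), 2) = Pow(13, 2) = 169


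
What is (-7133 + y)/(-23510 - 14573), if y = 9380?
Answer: -2247/38083 ≈ -0.059003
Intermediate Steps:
(-7133 + y)/(-23510 - 14573) = (-7133 + 9380)/(-23510 - 14573) = 2247/(-38083) = 2247*(-1/38083) = -2247/38083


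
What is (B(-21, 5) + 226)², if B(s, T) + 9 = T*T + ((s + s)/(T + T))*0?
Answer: 58564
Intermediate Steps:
B(s, T) = -9 + T² (B(s, T) = -9 + (T*T + ((s + s)/(T + T))*0) = -9 + (T² + ((2*s)/((2*T)))*0) = -9 + (T² + ((2*s)*(1/(2*T)))*0) = -9 + (T² + (s/T)*0) = -9 + (T² + 0) = -9 + T²)
(B(-21, 5) + 226)² = ((-9 + 5²) + 226)² = ((-9 + 25) + 226)² = (16 + 226)² = 242² = 58564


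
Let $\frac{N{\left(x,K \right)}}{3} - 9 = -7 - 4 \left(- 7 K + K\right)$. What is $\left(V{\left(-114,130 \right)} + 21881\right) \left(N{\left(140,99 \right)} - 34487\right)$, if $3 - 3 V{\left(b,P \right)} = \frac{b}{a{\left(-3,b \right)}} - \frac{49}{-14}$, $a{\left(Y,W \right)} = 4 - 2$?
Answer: $- \frac{3594156847}{6} \approx -5.9903 \cdot 10^{8}$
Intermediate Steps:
$a{\left(Y,W \right)} = 2$
$V{\left(b,P \right)} = - \frac{1}{6} - \frac{b}{6}$ ($V{\left(b,P \right)} = 1 - \frac{\frac{b}{2} - \frac{49}{-14}}{3} = 1 - \frac{b \frac{1}{2} - - \frac{7}{2}}{3} = 1 - \frac{\frac{b}{2} + \frac{7}{2}}{3} = 1 - \frac{\frac{7}{2} + \frac{b}{2}}{3} = 1 - \left(\frac{7}{6} + \frac{b}{6}\right) = - \frac{1}{6} - \frac{b}{6}$)
$N{\left(x,K \right)} = 6 + 72 K$ ($N{\left(x,K \right)} = 27 + 3 \left(-7 - 4 \left(- 7 K + K\right)\right) = 27 + 3 \left(-7 - 4 \left(- 6 K\right)\right) = 27 + 3 \left(-7 + 24 K\right) = 27 + \left(-21 + 72 K\right) = 6 + 72 K$)
$\left(V{\left(-114,130 \right)} + 21881\right) \left(N{\left(140,99 \right)} - 34487\right) = \left(\left(- \frac{1}{6} - -19\right) + 21881\right) \left(\left(6 + 72 \cdot 99\right) - 34487\right) = \left(\left(- \frac{1}{6} + 19\right) + 21881\right) \left(\left(6 + 7128\right) - 34487\right) = \left(\frac{113}{6} + 21881\right) \left(7134 - 34487\right) = \frac{131399}{6} \left(-27353\right) = - \frac{3594156847}{6}$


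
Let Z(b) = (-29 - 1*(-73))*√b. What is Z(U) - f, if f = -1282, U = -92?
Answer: 1282 + 88*I*√23 ≈ 1282.0 + 422.03*I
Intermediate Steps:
Z(b) = 44*√b (Z(b) = (-29 + 73)*√b = 44*√b)
Z(U) - f = 44*√(-92) - 1*(-1282) = 44*(2*I*√23) + 1282 = 88*I*√23 + 1282 = 1282 + 88*I*√23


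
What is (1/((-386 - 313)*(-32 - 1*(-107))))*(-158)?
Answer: 158/52425 ≈ 0.0030138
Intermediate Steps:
(1/((-386 - 313)*(-32 - 1*(-107))))*(-158) = (1/((-699)*(-32 + 107)))*(-158) = -1/699/75*(-158) = -1/699*1/75*(-158) = -1/52425*(-158) = 158/52425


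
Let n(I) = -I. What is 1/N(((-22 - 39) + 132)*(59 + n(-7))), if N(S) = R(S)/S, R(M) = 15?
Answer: 1562/5 ≈ 312.40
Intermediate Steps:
N(S) = 15/S
1/N(((-22 - 39) + 132)*(59 + n(-7))) = 1/(15/((((-22 - 39) + 132)*(59 - 1*(-7))))) = 1/(15/(((-61 + 132)*(59 + 7)))) = 1/(15/((71*66))) = 1/(15/4686) = 1/(15*(1/4686)) = 1/(5/1562) = 1562/5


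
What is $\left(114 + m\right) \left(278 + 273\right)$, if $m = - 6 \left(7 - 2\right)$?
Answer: $46284$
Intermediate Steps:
$m = -30$ ($m = \left(-6\right) 5 = -30$)
$\left(114 + m\right) \left(278 + 273\right) = \left(114 - 30\right) \left(278 + 273\right) = 84 \cdot 551 = 46284$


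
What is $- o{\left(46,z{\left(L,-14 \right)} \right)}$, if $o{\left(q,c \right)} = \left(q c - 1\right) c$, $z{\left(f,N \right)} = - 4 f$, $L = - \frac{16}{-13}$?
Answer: $- \frac{189248}{169} \approx -1119.8$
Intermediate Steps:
$L = \frac{16}{13}$ ($L = \left(-16\right) \left(- \frac{1}{13}\right) = \frac{16}{13} \approx 1.2308$)
$o{\left(q,c \right)} = c \left(-1 + c q\right)$ ($o{\left(q,c \right)} = \left(c q - 1\right) c = \left(-1 + c q\right) c = c \left(-1 + c q\right)$)
$- o{\left(46,z{\left(L,-14 \right)} \right)} = - \left(-4\right) \frac{16}{13} \left(-1 + \left(-4\right) \frac{16}{13} \cdot 46\right) = - \frac{\left(-64\right) \left(-1 - \frac{2944}{13}\right)}{13} = - \frac{\left(-64\right) \left(-2957\right)}{13 \cdot 13} = \left(-1\right) \frac{189248}{169} = - \frac{189248}{169}$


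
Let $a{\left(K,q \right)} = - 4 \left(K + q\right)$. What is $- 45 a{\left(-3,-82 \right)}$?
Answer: $-15300$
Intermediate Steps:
$a{\left(K,q \right)} = - 4 K - 4 q$
$- 45 a{\left(-3,-82 \right)} = - 45 \left(\left(-4\right) \left(-3\right) - -328\right) = - 45 \left(12 + 328\right) = \left(-45\right) 340 = -15300$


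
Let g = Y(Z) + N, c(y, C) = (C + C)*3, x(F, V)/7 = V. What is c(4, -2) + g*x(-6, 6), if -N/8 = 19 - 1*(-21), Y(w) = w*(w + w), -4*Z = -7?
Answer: -52779/4 ≈ -13195.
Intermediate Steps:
Z = 7/4 (Z = -¼*(-7) = 7/4 ≈ 1.7500)
Y(w) = 2*w² (Y(w) = w*(2*w) = 2*w²)
x(F, V) = 7*V
N = -320 (N = -8*(19 - 1*(-21)) = -8*(19 + 21) = -8*40 = -320)
c(y, C) = 6*C (c(y, C) = (2*C)*3 = 6*C)
g = -2511/8 (g = 2*(7/4)² - 320 = 2*(49/16) - 320 = 49/8 - 320 = -2511/8 ≈ -313.88)
c(4, -2) + g*x(-6, 6) = 6*(-2) - 17577*6/8 = -12 - 2511/8*42 = -12 - 52731/4 = -52779/4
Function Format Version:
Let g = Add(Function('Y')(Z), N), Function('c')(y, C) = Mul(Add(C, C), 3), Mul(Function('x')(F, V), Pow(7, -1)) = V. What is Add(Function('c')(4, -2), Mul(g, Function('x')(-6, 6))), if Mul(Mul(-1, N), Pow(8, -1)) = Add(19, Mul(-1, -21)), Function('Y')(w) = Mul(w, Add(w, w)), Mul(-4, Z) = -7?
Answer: Rational(-52779, 4) ≈ -13195.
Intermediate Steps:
Z = Rational(7, 4) (Z = Mul(Rational(-1, 4), -7) = Rational(7, 4) ≈ 1.7500)
Function('Y')(w) = Mul(2, Pow(w, 2)) (Function('Y')(w) = Mul(w, Mul(2, w)) = Mul(2, Pow(w, 2)))
Function('x')(F, V) = Mul(7, V)
N = -320 (N = Mul(-8, Add(19, Mul(-1, -21))) = Mul(-8, Add(19, 21)) = Mul(-8, 40) = -320)
Function('c')(y, C) = Mul(6, C) (Function('c')(y, C) = Mul(Mul(2, C), 3) = Mul(6, C))
g = Rational(-2511, 8) (g = Add(Mul(2, Pow(Rational(7, 4), 2)), -320) = Add(Mul(2, Rational(49, 16)), -320) = Add(Rational(49, 8), -320) = Rational(-2511, 8) ≈ -313.88)
Add(Function('c')(4, -2), Mul(g, Function('x')(-6, 6))) = Add(Mul(6, -2), Mul(Rational(-2511, 8), Mul(7, 6))) = Add(-12, Mul(Rational(-2511, 8), 42)) = Add(-12, Rational(-52731, 4)) = Rational(-52779, 4)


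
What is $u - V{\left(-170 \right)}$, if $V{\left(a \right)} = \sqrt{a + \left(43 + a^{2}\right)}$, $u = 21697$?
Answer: $21697 - 3 \sqrt{3197} \approx 21527.0$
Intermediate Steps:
$V{\left(a \right)} = \sqrt{43 + a + a^{2}}$
$u - V{\left(-170 \right)} = 21697 - \sqrt{43 - 170 + \left(-170\right)^{2}} = 21697 - \sqrt{43 - 170 + 28900} = 21697 - \sqrt{28773} = 21697 - 3 \sqrt{3197}$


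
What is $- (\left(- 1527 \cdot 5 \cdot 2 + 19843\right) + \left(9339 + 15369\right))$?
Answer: $-29281$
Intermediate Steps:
$- (\left(- 1527 \cdot 5 \cdot 2 + 19843\right) + \left(9339 + 15369\right)) = - (\left(\left(-1527\right) 10 + 19843\right) + 24708) = - (\left(-15270 + 19843\right) + 24708) = - (4573 + 24708) = \left(-1\right) 29281 = -29281$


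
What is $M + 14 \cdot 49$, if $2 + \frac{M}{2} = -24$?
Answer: $634$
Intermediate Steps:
$M = -52$ ($M = -4 + 2 \left(-24\right) = -4 - 48 = -52$)
$M + 14 \cdot 49 = -52 + 14 \cdot 49 = -52 + 686 = 634$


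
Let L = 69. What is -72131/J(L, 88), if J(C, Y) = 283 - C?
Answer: -72131/214 ≈ -337.06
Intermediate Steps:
-72131/J(L, 88) = -72131/(283 - 1*69) = -72131/(283 - 69) = -72131/214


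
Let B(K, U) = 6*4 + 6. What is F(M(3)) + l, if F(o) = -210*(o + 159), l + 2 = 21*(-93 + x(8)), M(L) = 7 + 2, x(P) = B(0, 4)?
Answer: -36605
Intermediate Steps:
B(K, U) = 30 (B(K, U) = 24 + 6 = 30)
x(P) = 30
M(L) = 9
l = -1325 (l = -2 + 21*(-93 + 30) = -2 + 21*(-63) = -2 - 1323 = -1325)
F(o) = -33390 - 210*o (F(o) = -210*(159 + o) = -33390 - 210*o)
F(M(3)) + l = (-33390 - 210*9) - 1325 = (-33390 - 1890) - 1325 = -35280 - 1325 = -36605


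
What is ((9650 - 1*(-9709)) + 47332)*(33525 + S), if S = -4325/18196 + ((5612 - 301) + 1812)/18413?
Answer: 749097641249135853/335042948 ≈ 2.2358e+9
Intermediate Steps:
S = 49973883/335042948 (S = -4325*1/18196 + (5311 + 1812)*(1/18413) = -4325/18196 + 7123*(1/18413) = -4325/18196 + 7123/18413 = 49973883/335042948 ≈ 0.14916)
((9650 - 1*(-9709)) + 47332)*(33525 + S) = ((9650 - 1*(-9709)) + 47332)*(33525 + 49973883/335042948) = ((9650 + 9709) + 47332)*(11232364805583/335042948) = (19359 + 47332)*(11232364805583/335042948) = 66691*(11232364805583/335042948) = 749097641249135853/335042948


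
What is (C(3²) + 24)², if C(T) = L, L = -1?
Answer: 529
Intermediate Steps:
C(T) = -1
(C(3²) + 24)² = (-1 + 24)² = 23² = 529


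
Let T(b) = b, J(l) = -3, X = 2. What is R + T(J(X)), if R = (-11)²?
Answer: 118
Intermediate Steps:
R = 121
R + T(J(X)) = 121 - 3 = 118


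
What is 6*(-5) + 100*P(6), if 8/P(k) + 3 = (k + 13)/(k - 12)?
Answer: -5910/37 ≈ -159.73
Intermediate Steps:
P(k) = 8/(-3 + (13 + k)/(-12 + k)) (P(k) = 8/(-3 + (k + 13)/(k - 12)) = 8/(-3 + (13 + k)/(-12 + k)))
6*(-5) + 100*P(6) = 6*(-5) + 100*(8*(12 - 1*6)/(-49 + 2*6)) = -30 + 100*(8*(12 - 6)/(-49 + 12)) = -30 + 100*(8*6/(-37)) = -30 + 100*(8*(-1/37)*6) = -30 + 100*(-48/37) = -30 - 4800/37 = -5910/37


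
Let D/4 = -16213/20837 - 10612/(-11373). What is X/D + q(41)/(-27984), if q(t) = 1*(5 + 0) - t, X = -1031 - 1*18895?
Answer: -2752953616775073/85658545940 ≈ -32139.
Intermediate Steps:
X = -19926 (X = -1031 - 18895 = -19926)
q(t) = 5 - t (q(t) = 1*5 - t = 5 - t)
D = 146927180/236979201 (D = 4*(-16213/20837 - 10612/(-11373)) = 4*(-16213*1/20837 - 10612*(-1/11373)) = 4*(-16213/20837 + 10612/11373) = 4*(36731795/236979201) = 146927180/236979201 ≈ 0.62000)
X/D + q(41)/(-27984) = -19926/146927180/236979201 + (5 - 1*41)/(-27984) = -19926*236979201/146927180 + (5 - 41)*(-1/27984) = -2361023779563/73463590 - 36*(-1/27984) = -2361023779563/73463590 + 3/2332 = -2752953616775073/85658545940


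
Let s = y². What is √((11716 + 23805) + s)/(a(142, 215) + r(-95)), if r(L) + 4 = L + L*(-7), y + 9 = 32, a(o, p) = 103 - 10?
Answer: 5*√1442/659 ≈ 0.28812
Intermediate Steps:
a(o, p) = 93
y = 23 (y = -9 + 32 = 23)
r(L) = -4 - 6*L (r(L) = -4 + (L + L*(-7)) = -4 + (L - 7*L) = -4 - 6*L)
s = 529 (s = 23² = 529)
√((11716 + 23805) + s)/(a(142, 215) + r(-95)) = √((11716 + 23805) + 529)/(93 + (-4 - 6*(-95))) = √(35521 + 529)/(93 + (-4 + 570)) = √36050/(93 + 566) = (5*√1442)/659 = (5*√1442)*(1/659) = 5*√1442/659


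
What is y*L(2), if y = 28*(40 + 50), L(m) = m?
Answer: 5040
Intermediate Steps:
y = 2520 (y = 28*90 = 2520)
y*L(2) = 2520*2 = 5040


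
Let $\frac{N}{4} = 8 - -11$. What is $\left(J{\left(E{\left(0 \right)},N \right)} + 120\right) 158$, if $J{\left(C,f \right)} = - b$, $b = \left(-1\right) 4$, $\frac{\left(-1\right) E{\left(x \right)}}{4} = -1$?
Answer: $19592$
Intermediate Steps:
$N = 76$ ($N = 4 \left(8 - -11\right) = 4 \left(8 + 11\right) = 4 \cdot 19 = 76$)
$E{\left(x \right)} = 4$ ($E{\left(x \right)} = \left(-4\right) \left(-1\right) = 4$)
$b = -4$
$J{\left(C,f \right)} = 4$ ($J{\left(C,f \right)} = \left(-1\right) \left(-4\right) = 4$)
$\left(J{\left(E{\left(0 \right)},N \right)} + 120\right) 158 = \left(4 + 120\right) 158 = 124 \cdot 158 = 19592$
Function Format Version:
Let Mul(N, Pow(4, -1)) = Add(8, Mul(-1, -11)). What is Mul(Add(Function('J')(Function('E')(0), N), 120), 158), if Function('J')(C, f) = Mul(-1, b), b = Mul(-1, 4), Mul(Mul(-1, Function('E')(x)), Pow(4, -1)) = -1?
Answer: 19592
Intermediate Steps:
N = 76 (N = Mul(4, Add(8, Mul(-1, -11))) = Mul(4, Add(8, 11)) = Mul(4, 19) = 76)
Function('E')(x) = 4 (Function('E')(x) = Mul(-4, -1) = 4)
b = -4
Function('J')(C, f) = 4 (Function('J')(C, f) = Mul(-1, -4) = 4)
Mul(Add(Function('J')(Function('E')(0), N), 120), 158) = Mul(Add(4, 120), 158) = Mul(124, 158) = 19592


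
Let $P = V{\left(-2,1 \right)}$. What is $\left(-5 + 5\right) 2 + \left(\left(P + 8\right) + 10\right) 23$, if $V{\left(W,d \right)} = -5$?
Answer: $299$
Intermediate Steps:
$P = -5$
$\left(-5 + 5\right) 2 + \left(\left(P + 8\right) + 10\right) 23 = \left(-5 + 5\right) 2 + \left(\left(-5 + 8\right) + 10\right) 23 = 0 \cdot 2 + \left(3 + 10\right) 23 = 0 + 13 \cdot 23 = 0 + 299 = 299$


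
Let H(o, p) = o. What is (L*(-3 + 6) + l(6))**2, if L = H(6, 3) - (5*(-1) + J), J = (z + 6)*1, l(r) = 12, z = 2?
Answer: 441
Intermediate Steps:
J = 8 (J = (2 + 6)*1 = 8*1 = 8)
L = 3 (L = 6 - (5*(-1) + 8) = 6 - (-5 + 8) = 6 - 1*3 = 6 - 3 = 3)
(L*(-3 + 6) + l(6))**2 = (3*(-3 + 6) + 12)**2 = (3*3 + 12)**2 = (9 + 12)**2 = 21**2 = 441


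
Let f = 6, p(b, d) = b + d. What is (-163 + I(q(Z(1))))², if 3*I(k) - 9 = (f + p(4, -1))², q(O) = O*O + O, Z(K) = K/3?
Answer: 17689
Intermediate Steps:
Z(K) = K/3 (Z(K) = K*(⅓) = K/3)
q(O) = O + O² (q(O) = O² + O = O + O²)
I(k) = 30 (I(k) = 3 + (6 + (4 - 1))²/3 = 3 + (6 + 3)²/3 = 3 + (⅓)*9² = 3 + (⅓)*81 = 3 + 27 = 30)
(-163 + I(q(Z(1))))² = (-163 + 30)² = (-133)² = 17689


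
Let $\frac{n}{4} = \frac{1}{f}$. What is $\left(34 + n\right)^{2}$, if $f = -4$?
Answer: $1089$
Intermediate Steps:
$n = -1$ ($n = \frac{4}{-4} = 4 \left(- \frac{1}{4}\right) = -1$)
$\left(34 + n\right)^{2} = \left(34 - 1\right)^{2} = 33^{2} = 1089$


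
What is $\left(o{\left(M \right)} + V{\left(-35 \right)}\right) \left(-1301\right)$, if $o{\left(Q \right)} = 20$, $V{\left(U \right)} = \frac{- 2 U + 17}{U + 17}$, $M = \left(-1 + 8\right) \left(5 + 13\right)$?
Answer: $- \frac{118391}{6} \approx -19732.0$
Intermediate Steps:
$M = 126$ ($M = 7 \cdot 18 = 126$)
$V{\left(U \right)} = \frac{17 - 2 U}{17 + U}$
$\left(o{\left(M \right)} + V{\left(-35 \right)}\right) \left(-1301\right) = \left(20 + \frac{17 - -70}{17 - 35}\right) \left(-1301\right) = \left(20 + \frac{17 + 70}{-18}\right) \left(-1301\right) = \left(20 - \frac{29}{6}\right) \left(-1301\right) = \frac{91}{6} \left(-1301\right) = - \frac{118391}{6}$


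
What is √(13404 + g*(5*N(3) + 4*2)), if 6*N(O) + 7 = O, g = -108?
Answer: 10*√129 ≈ 113.58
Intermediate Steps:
N(O) = -7/6 + O/6
√(13404 + g*(5*N(3) + 4*2)) = √(13404 - 108*(5*(-7/6 + (⅙)*3) + 4*2)) = √(13404 - 108*(5*(-7/6 + ½) + 8)) = √(13404 - 108*(5*(-⅔) + 8)) = √(13404 - 108*(-10/3 + 8)) = √(13404 - 108*14/3) = √(13404 - 504) = √12900 = 10*√129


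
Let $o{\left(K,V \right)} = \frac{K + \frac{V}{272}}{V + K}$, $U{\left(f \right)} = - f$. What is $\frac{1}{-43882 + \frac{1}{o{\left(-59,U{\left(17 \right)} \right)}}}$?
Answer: $- \frac{945}{41467274} \approx -2.2789 \cdot 10^{-5}$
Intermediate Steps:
$o{\left(K,V \right)} = \frac{K + \frac{V}{272}}{K + V}$ ($o{\left(K,V \right)} = \frac{K + V \frac{1}{272}}{K + V} = \frac{K + \frac{V}{272}}{K + V}$)
$\frac{1}{-43882 + \frac{1}{o{\left(-59,U{\left(17 \right)} \right)}}} = \frac{1}{-43882 + \frac{1}{\frac{1}{-59 - 17} \left(-59 + \frac{\left(-1\right) 17}{272}\right)}} = \frac{1}{-43882 + \frac{1}{\frac{1}{-59 - 17} \left(-59 + \frac{1}{272} \left(-17\right)\right)}} = \frac{1}{-43882 + \frac{1}{\frac{1}{-76} \left(-59 - \frac{1}{16}\right)}} = \frac{1}{-43882 + \frac{1}{\left(- \frac{1}{76}\right) \left(- \frac{945}{16}\right)}} = \frac{1}{-43882 + \frac{1}{\frac{945}{1216}}} = \frac{1}{-43882 + \frac{1216}{945}} = \frac{1}{- \frac{41467274}{945}} = - \frac{945}{41467274}$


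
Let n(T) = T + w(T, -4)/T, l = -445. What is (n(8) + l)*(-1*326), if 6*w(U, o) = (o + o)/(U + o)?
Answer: 1709707/12 ≈ 1.4248e+5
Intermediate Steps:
w(U, o) = o/(3*(U + o)) (w(U, o) = ((o + o)/(U + o))/6 = ((2*o)/(U + o))/6 = (2*o/(U + o))/6 = o/(3*(U + o)))
n(T) = T - 4/(3*T*(-4 + T)) (n(T) = T + ((⅓)*(-4)/(T - 4))/T = T + ((⅓)*(-4)/(-4 + T))/T = T + (-4/(3*(-4 + T)))/T = T - 4/(3*T*(-4 + T)))
(n(8) + l)*(-1*326) = ((8 - 4/3/(8*(-4 + 8))) - 445)*(-1*326) = ((8 - 4/3*⅛/4) - 445)*(-326) = ((8 - 4/3*⅛*¼) - 445)*(-326) = ((8 - 1/24) - 445)*(-326) = (191/24 - 445)*(-326) = -10489/24*(-326) = 1709707/12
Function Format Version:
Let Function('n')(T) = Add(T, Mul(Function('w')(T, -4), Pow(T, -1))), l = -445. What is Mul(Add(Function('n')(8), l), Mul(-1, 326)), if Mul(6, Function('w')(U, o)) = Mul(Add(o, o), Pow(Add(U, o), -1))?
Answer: Rational(1709707, 12) ≈ 1.4248e+5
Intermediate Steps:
Function('w')(U, o) = Mul(Rational(1, 3), o, Pow(Add(U, o), -1)) (Function('w')(U, o) = Mul(Rational(1, 6), Mul(Add(o, o), Pow(Add(U, o), -1))) = Mul(Rational(1, 6), Mul(Mul(2, o), Pow(Add(U, o), -1))) = Mul(Rational(1, 6), Mul(2, o, Pow(Add(U, o), -1))) = Mul(Rational(1, 3), o, Pow(Add(U, o), -1)))
Function('n')(T) = Add(T, Mul(Rational(-4, 3), Pow(T, -1), Pow(Add(-4, T), -1))) (Function('n')(T) = Add(T, Mul(Mul(Rational(1, 3), -4, Pow(Add(T, -4), -1)), Pow(T, -1))) = Add(T, Mul(Mul(Rational(1, 3), -4, Pow(Add(-4, T), -1)), Pow(T, -1))) = Add(T, Mul(Mul(Rational(-4, 3), Pow(Add(-4, T), -1)), Pow(T, -1))) = Add(T, Mul(Rational(-4, 3), Pow(T, -1), Pow(Add(-4, T), -1))))
Mul(Add(Function('n')(8), l), Mul(-1, 326)) = Mul(Add(Add(8, Mul(Rational(-4, 3), Pow(8, -1), Pow(Add(-4, 8), -1))), -445), Mul(-1, 326)) = Mul(Add(Add(8, Mul(Rational(-4, 3), Rational(1, 8), Pow(4, -1))), -445), -326) = Mul(Add(Add(8, Mul(Rational(-4, 3), Rational(1, 8), Rational(1, 4))), -445), -326) = Mul(Add(Add(8, Rational(-1, 24)), -445), -326) = Mul(Add(Rational(191, 24), -445), -326) = Mul(Rational(-10489, 24), -326) = Rational(1709707, 12)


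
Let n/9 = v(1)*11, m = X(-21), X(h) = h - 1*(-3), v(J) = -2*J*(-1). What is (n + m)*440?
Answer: 79200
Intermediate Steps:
v(J) = 2*J
X(h) = 3 + h (X(h) = h + 3 = 3 + h)
m = -18 (m = 3 - 21 = -18)
n = 198 (n = 9*((2*1)*11) = 9*(2*11) = 9*22 = 198)
(n + m)*440 = (198 - 18)*440 = 180*440 = 79200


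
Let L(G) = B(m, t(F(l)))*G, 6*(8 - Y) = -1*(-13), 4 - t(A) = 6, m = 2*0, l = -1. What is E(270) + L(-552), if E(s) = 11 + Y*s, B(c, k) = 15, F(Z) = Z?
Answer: -6694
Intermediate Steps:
m = 0
t(A) = -2 (t(A) = 4 - 1*6 = 4 - 6 = -2)
Y = 35/6 (Y = 8 - (-1)*(-13)/6 = 8 - ⅙*13 = 8 - 13/6 = 35/6 ≈ 5.8333)
E(s) = 11 + 35*s/6
L(G) = 15*G
E(270) + L(-552) = (11 + (35/6)*270) + 15*(-552) = (11 + 1575) - 8280 = 1586 - 8280 = -6694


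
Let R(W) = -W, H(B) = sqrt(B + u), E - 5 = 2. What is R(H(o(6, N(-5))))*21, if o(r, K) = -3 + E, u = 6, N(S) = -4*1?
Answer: -21*sqrt(10) ≈ -66.408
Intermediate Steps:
E = 7 (E = 5 + 2 = 7)
N(S) = -4
o(r, K) = 4 (o(r, K) = -3 + 7 = 4)
H(B) = sqrt(6 + B) (H(B) = sqrt(B + 6) = sqrt(6 + B))
R(H(o(6, N(-5))))*21 = -sqrt(6 + 4)*21 = -sqrt(10)*21 = -21*sqrt(10)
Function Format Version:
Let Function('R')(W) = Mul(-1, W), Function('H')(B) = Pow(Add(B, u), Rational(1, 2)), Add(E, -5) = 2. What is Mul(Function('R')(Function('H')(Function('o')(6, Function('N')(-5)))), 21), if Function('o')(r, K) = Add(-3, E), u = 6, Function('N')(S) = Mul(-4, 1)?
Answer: Mul(-21, Pow(10, Rational(1, 2))) ≈ -66.408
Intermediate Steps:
E = 7 (E = Add(5, 2) = 7)
Function('N')(S) = -4
Function('o')(r, K) = 4 (Function('o')(r, K) = Add(-3, 7) = 4)
Function('H')(B) = Pow(Add(6, B), Rational(1, 2)) (Function('H')(B) = Pow(Add(B, 6), Rational(1, 2)) = Pow(Add(6, B), Rational(1, 2)))
Mul(Function('R')(Function('H')(Function('o')(6, Function('N')(-5)))), 21) = Mul(Mul(-1, Pow(Add(6, 4), Rational(1, 2))), 21) = Mul(Mul(-1, Pow(10, Rational(1, 2))), 21) = Mul(-21, Pow(10, Rational(1, 2)))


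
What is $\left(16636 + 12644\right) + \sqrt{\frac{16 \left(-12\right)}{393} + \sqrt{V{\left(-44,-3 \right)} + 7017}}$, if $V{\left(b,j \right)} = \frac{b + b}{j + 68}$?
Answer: $29280 + \frac{\sqrt{-35422400 + 1115465 \sqrt{29641105}}}{8515} \approx 29289.0$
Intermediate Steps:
$V{\left(b,j \right)} = \frac{2 b}{68 + j}$
$\left(16636 + 12644\right) + \sqrt{\frac{16 \left(-12\right)}{393} + \sqrt{V{\left(-44,-3 \right)} + 7017}} = \left(16636 + 12644\right) + \sqrt{\frac{16 \left(-12\right)}{393} + \sqrt{2 \left(-44\right) \frac{1}{68 - 3} + 7017}} = 29280 + \sqrt{\left(-192\right) \frac{1}{393} + \sqrt{2 \left(-44\right) \frac{1}{65} + 7017}} = 29280 + \sqrt{- \frac{64}{131} + \sqrt{2 \left(-44\right) \frac{1}{65} + 7017}} = 29280 + \sqrt{- \frac{64}{131} + \sqrt{- \frac{88}{65} + 7017}} = 29280 + \sqrt{- \frac{64}{131} + \sqrt{\frac{456017}{65}}} = 29280 + \sqrt{- \frac{64}{131} + \frac{\sqrt{29641105}}{65}}$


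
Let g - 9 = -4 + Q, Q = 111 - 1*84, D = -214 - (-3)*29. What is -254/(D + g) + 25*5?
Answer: 12129/95 ≈ 127.67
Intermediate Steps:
D = -127 (D = -214 - 1*(-87) = -214 + 87 = -127)
Q = 27 (Q = 111 - 84 = 27)
g = 32 (g = 9 + (-4 + 27) = 9 + 23 = 32)
-254/(D + g) + 25*5 = -254/(-127 + 32) + 25*5 = -254/(-95) + 125 = -1/95*(-254) + 125 = 254/95 + 125 = 12129/95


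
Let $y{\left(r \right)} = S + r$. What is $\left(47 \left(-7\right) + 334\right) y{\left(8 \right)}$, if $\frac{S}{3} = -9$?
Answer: $-95$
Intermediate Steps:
$S = -27$ ($S = 3 \left(-9\right) = -27$)
$y{\left(r \right)} = -27 + r$
$\left(47 \left(-7\right) + 334\right) y{\left(8 \right)} = \left(47 \left(-7\right) + 334\right) \left(-27 + 8\right) = \left(-329 + 334\right) \left(-19\right) = 5 \left(-19\right) = -95$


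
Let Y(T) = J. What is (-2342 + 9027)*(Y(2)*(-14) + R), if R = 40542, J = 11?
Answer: 269993780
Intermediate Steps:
Y(T) = 11
(-2342 + 9027)*(Y(2)*(-14) + R) = (-2342 + 9027)*(11*(-14) + 40542) = 6685*(-154 + 40542) = 6685*40388 = 269993780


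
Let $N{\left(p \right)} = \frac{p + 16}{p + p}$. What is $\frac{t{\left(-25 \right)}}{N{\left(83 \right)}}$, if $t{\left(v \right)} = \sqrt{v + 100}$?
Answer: $\frac{830 \sqrt{3}}{99} \approx 14.521$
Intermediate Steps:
$t{\left(v \right)} = \sqrt{100 + v}$
$N{\left(p \right)} = \frac{16 + p}{2 p}$
$\frac{t{\left(-25 \right)}}{N{\left(83 \right)}} = \frac{\sqrt{100 - 25}}{\frac{1}{2} \cdot \frac{1}{83} \left(16 + 83\right)} = \frac{\sqrt{75}}{\frac{1}{2} \cdot \frac{1}{83} \cdot 99} = \frac{5 \sqrt{3}}{\frac{99}{166}} = 5 \sqrt{3} \cdot \frac{166}{99} = \frac{830 \sqrt{3}}{99}$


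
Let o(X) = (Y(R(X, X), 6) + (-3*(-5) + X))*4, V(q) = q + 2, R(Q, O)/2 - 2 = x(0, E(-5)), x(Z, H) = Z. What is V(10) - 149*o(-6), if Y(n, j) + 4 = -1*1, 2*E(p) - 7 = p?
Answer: -2372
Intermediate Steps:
E(p) = 7/2 + p/2
R(Q, O) = 4 (R(Q, O) = 4 + 2*0 = 4 + 0 = 4)
V(q) = 2 + q
Y(n, j) = -5 (Y(n, j) = -4 - 1*1 = -4 - 1 = -5)
o(X) = 40 + 4*X (o(X) = (-5 + (-3*(-5) + X))*4 = (-5 + (15 + X))*4 = (10 + X)*4 = 40 + 4*X)
V(10) - 149*o(-6) = (2 + 10) - 149*(40 + 4*(-6)) = 12 - 149*(40 - 24) = 12 - 149*16 = 12 - 2384 = -2372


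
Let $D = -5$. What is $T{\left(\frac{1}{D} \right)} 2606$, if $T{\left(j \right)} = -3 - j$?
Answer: $- \frac{36484}{5} \approx -7296.8$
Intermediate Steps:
$T{\left(\frac{1}{D} \right)} 2606 = \left(-3 - \frac{1}{-5}\right) 2606 = \left(-3 - - \frac{1}{5}\right) 2606 = \left(-3 + \frac{1}{5}\right) 2606 = \left(- \frac{14}{5}\right) 2606 = - \frac{36484}{5}$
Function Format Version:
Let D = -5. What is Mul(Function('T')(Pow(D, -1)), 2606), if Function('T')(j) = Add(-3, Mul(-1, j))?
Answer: Rational(-36484, 5) ≈ -7296.8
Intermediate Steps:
Mul(Function('T')(Pow(D, -1)), 2606) = Mul(Add(-3, Mul(-1, Pow(-5, -1))), 2606) = Mul(Add(-3, Mul(-1, Rational(-1, 5))), 2606) = Mul(Add(-3, Rational(1, 5)), 2606) = Mul(Rational(-14, 5), 2606) = Rational(-36484, 5)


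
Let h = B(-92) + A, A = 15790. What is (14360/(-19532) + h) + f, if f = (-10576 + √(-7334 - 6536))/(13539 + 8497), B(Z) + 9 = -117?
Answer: 421335913846/26900447 + I*√13870/22036 ≈ 15663.0 + 0.0053445*I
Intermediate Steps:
B(Z) = -126 (B(Z) = -9 - 117 = -126)
h = 15664 (h = -126 + 15790 = 15664)
f = -2644/5509 + I*√13870/22036 (f = (-10576 + √(-13870))/22036 = (-10576 + I*√13870)*(1/22036) = -2644/5509 + I*√13870/22036 ≈ -0.47994 + 0.0053445*I)
(14360/(-19532) + h) + f = (14360/(-19532) + 15664) + (-2644/5509 + I*√13870/22036) = (14360*(-1/19532) + 15664) + (-2644/5509 + I*√13870/22036) = (-3590/4883 + 15664) + (-2644/5509 + I*√13870/22036) = 76483722/4883 + (-2644/5509 + I*√13870/22036) = 421335913846/26900447 + I*√13870/22036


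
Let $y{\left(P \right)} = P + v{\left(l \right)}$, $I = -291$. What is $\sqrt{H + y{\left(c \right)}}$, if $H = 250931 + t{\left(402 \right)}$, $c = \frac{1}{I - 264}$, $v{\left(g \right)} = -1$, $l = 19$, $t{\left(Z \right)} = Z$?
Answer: $\frac{\sqrt{77416538745}}{555} \approx 501.33$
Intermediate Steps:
$c = - \frac{1}{555}$ ($c = \frac{1}{-291 - 264} = \frac{1}{-555} = - \frac{1}{555} \approx -0.0018018$)
$H = 251333$ ($H = 250931 + 402 = 251333$)
$y{\left(P \right)} = -1 + P$ ($y{\left(P \right)} = P - 1 = -1 + P$)
$\sqrt{H + y{\left(c \right)}} = \sqrt{251333 - \frac{556}{555}} = \sqrt{\frac{139489259}{555}} = \frac{\sqrt{77416538745}}{555}$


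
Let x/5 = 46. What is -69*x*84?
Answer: -1333080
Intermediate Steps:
x = 230 (x = 5*46 = 230)
-69*x*84 = -69*230*84 = -15870*84 = -1333080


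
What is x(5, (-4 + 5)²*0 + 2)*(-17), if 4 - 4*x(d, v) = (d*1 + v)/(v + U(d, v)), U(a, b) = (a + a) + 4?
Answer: -969/64 ≈ -15.141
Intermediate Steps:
U(a, b) = 4 + 2*a (U(a, b) = 2*a + 4 = 4 + 2*a)
x(d, v) = 1 - (d + v)/(4*(4 + v + 2*d)) (x(d, v) = 1 - (d*1 + v)/(4*(v + (4 + 2*d))) = 1 - (d + v)/(4*(4 + v + 2*d)))
x(5, (-4 + 5)²*0 + 2)*(-17) = ((16 + 3*((-4 + 5)²*0 + 2) + 7*5)/(4*(4 + ((-4 + 5)²*0 + 2) + 2*5)))*(-17) = ((16 + 3*(1²*0 + 2) + 35)/(4*(4 + (1²*0 + 2) + 10)))*(-17) = ((16 + 3*(1*0 + 2) + 35)/(4*(4 + (1*0 + 2) + 10)))*(-17) = ((16 + 3*(0 + 2) + 35)/(4*(4 + (0 + 2) + 10)))*(-17) = ((16 + 3*2 + 35)/(4*(4 + 2 + 10)))*(-17) = ((¼)*(16 + 6 + 35)/16)*(-17) = ((¼)*(1/16)*57)*(-17) = (57/64)*(-17) = -969/64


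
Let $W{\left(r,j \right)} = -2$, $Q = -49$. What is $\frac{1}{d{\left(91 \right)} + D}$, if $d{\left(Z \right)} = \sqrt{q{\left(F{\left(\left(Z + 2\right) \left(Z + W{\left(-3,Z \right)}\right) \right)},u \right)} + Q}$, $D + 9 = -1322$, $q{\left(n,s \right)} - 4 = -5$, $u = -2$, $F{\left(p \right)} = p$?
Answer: $- \frac{1331}{1771611} - \frac{5 i \sqrt{2}}{1771611} \approx -0.00075129 - 3.9913 \cdot 10^{-6} i$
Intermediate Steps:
$q{\left(n,s \right)} = -1$ ($q{\left(n,s \right)} = 4 - 5 = -1$)
$D = -1331$ ($D = -9 - 1322 = -1331$)
$d{\left(Z \right)} = 5 i \sqrt{2}$ ($d{\left(Z \right)} = \sqrt{-1 - 49} = \sqrt{-50} = 5 i \sqrt{2}$)
$\frac{1}{d{\left(91 \right)} + D} = \frac{1}{5 i \sqrt{2} - 1331} = \frac{1}{-1331 + 5 i \sqrt{2}}$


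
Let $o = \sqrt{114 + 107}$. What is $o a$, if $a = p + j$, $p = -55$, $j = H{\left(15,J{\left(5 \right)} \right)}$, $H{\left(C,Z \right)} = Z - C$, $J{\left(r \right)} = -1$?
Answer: $- 71 \sqrt{221} \approx -1055.5$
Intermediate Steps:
$j = -16$ ($j = -1 - 15 = -16$)
$a = -71$ ($a = -55 - 16 = -71$)
$o = \sqrt{221} \approx 14.866$
$o a = \sqrt{221} \left(-71\right) = - 71 \sqrt{221}$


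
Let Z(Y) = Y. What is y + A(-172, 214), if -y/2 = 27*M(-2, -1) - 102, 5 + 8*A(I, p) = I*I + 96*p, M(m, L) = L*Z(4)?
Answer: 53483/8 ≈ 6685.4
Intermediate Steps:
M(m, L) = 4*L (M(m, L) = L*4 = 4*L)
A(I, p) = -5/8 + 12*p + I²/8 (A(I, p) = -5/8 + (I*I + 96*p)/8 = -5/8 + (I² + 96*p)/8 = -5/8 + (12*p + I²/8) = -5/8 + 12*p + I²/8)
y = 420 (y = -2*(27*(4*(-1)) - 102) = -2*(27*(-4) - 102) = -2*(-108 - 102) = -2*(-210) = 420)
y + A(-172, 214) = 420 + (-5/8 + 12*214 + (⅛)*(-172)²) = 420 + (-5/8 + 2568 + (⅛)*29584) = 420 + (-5/8 + 2568 + 3698) = 420 + 50123/8 = 53483/8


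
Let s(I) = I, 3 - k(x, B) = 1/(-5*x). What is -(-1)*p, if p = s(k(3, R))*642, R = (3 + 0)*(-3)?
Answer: 9844/5 ≈ 1968.8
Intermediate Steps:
R = -9 (R = 3*(-3) = -9)
k(x, B) = 3 + 1/(5*x) (k(x, B) = 3 - 1/((-5*x)) = 3 - (-1)/(5*x) = 3 + 1/(5*x))
p = 9844/5 (p = (3 + (1/5)/3)*642 = (3 + (1/5)*(1/3))*642 = (3 + 1/15)*642 = (46/15)*642 = 9844/5 ≈ 1968.8)
-(-1)*p = -(-1)*9844/5 = -1*(-9844/5) = 9844/5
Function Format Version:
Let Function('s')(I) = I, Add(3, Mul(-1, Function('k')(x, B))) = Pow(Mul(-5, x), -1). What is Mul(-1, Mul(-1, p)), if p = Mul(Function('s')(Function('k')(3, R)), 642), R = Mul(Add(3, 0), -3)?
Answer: Rational(9844, 5) ≈ 1968.8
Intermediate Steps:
R = -9 (R = Mul(3, -3) = -9)
Function('k')(x, B) = Add(3, Mul(Rational(1, 5), Pow(x, -1))) (Function('k')(x, B) = Add(3, Mul(-1, Pow(Mul(-5, x), -1))) = Add(3, Mul(-1, Mul(Rational(-1, 5), Pow(x, -1)))) = Add(3, Mul(Rational(1, 5), Pow(x, -1))))
p = Rational(9844, 5) (p = Mul(Add(3, Mul(Rational(1, 5), Pow(3, -1))), 642) = Mul(Add(3, Mul(Rational(1, 5), Rational(1, 3))), 642) = Mul(Add(3, Rational(1, 15)), 642) = Mul(Rational(46, 15), 642) = Rational(9844, 5) ≈ 1968.8)
Mul(-1, Mul(-1, p)) = Mul(-1, Mul(-1, Rational(9844, 5))) = Mul(-1, Rational(-9844, 5)) = Rational(9844, 5)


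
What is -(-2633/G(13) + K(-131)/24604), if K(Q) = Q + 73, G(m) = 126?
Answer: 8098705/387513 ≈ 20.899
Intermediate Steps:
K(Q) = 73 + Q
-(-2633/G(13) + K(-131)/24604) = -(-2633/126 + (73 - 131)/24604) = -(-2633*1/126 - 58*1/24604) = -(-2633/126 - 29/12302) = -1*(-8098705/387513) = 8098705/387513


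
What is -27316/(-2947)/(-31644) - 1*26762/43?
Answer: -623921988001/1002489831 ≈ -622.37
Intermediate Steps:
-27316/(-2947)/(-31644) - 1*26762/43 = -27316*(-1/2947)*(-1/31644) - 26762*1/43 = (27316/2947)*(-1/31644) - 26762/43 = -6829/23313717 - 26762/43 = -623921988001/1002489831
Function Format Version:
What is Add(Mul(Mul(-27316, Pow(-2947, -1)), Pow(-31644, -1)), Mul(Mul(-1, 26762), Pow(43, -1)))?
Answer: Rational(-623921988001, 1002489831) ≈ -622.37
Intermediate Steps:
Add(Mul(Mul(-27316, Pow(-2947, -1)), Pow(-31644, -1)), Mul(Mul(-1, 26762), Pow(43, -1))) = Add(Mul(Mul(-27316, Rational(-1, 2947)), Rational(-1, 31644)), Mul(-26762, Rational(1, 43))) = Add(Mul(Rational(27316, 2947), Rational(-1, 31644)), Rational(-26762, 43)) = Add(Rational(-6829, 23313717), Rational(-26762, 43)) = Rational(-623921988001, 1002489831)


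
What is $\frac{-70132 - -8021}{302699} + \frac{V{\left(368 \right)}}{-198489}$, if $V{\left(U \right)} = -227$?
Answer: $- \frac{12259637606}{60082421811} \approx -0.20405$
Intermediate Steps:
$\frac{-70132 - -8021}{302699} + \frac{V{\left(368 \right)}}{-198489} = \frac{-70132 - -8021}{302699} - \frac{227}{-198489} = \left(-70132 + 8021\right) \frac{1}{302699} - - \frac{227}{198489} = \left(-62111\right) \frac{1}{302699} + \frac{227}{198489} = - \frac{62111}{302699} + \frac{227}{198489} = - \frac{12259637606}{60082421811}$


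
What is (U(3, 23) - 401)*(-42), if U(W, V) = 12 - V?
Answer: 17304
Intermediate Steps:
(U(3, 23) - 401)*(-42) = ((12 - 1*23) - 401)*(-42) = ((12 - 23) - 401)*(-42) = (-11 - 401)*(-42) = -412*(-42) = 17304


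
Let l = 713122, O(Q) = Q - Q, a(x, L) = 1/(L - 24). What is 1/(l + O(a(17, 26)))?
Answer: 1/713122 ≈ 1.4023e-6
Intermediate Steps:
a(x, L) = 1/(-24 + L)
O(Q) = 0
1/(l + O(a(17, 26))) = 1/(713122 + 0) = 1/713122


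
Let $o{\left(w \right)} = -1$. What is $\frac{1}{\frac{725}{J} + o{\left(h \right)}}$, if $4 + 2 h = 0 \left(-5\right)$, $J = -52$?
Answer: $- \frac{52}{777} \approx -0.066924$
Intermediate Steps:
$h = -2$ ($h = -2 + \frac{0 \left(-5\right)}{2} = -2 + \frac{1}{2} \cdot 0 = -2 + 0 = -2$)
$\frac{1}{\frac{725}{J} + o{\left(h \right)}} = \frac{1}{\frac{725}{-52} - 1} = \frac{1}{725 \left(- \frac{1}{52}\right) - 1} = \frac{1}{- \frac{725}{52} - 1} = \frac{1}{- \frac{777}{52}} = - \frac{52}{777}$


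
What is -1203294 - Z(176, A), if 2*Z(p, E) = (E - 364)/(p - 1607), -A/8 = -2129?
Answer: -191322820/159 ≈ -1.2033e+6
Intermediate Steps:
A = 17032 (A = -8*(-2129) = 17032)
Z(p, E) = (-364 + E)/(2*(-1607 + p)) (Z(p, E) = ((E - 364)/(p - 1607))/2 = ((-364 + E)/(-1607 + p))/2 = (-364 + E)/(2*(-1607 + p)))
-1203294 - Z(176, A) = -1203294 - (-364 + 17032)/(2*(-1607 + 176)) = -1203294 - 16668/(2*(-1431)) = -1203294 - (-1)*16668/(2*1431) = -1203294 - 1*(-926/159) = -1203294 + 926/159 = -191322820/159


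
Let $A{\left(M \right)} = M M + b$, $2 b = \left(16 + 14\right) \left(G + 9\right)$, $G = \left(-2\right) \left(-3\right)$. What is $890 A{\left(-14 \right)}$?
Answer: $374690$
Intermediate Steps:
$G = 6$
$b = 225$ ($b = \frac{\left(16 + 14\right) \left(6 + 9\right)}{2} = \frac{30 \cdot 15}{2} = \frac{1}{2} \cdot 450 = 225$)
$A{\left(M \right)} = 225 + M^{2}$ ($A{\left(M \right)} = M M + 225 = M^{2} + 225 = 225 + M^{2}$)
$890 A{\left(-14 \right)} = 890 \left(225 + \left(-14\right)^{2}\right) = 890 \left(225 + 196\right) = 890 \cdot 421 = 374690$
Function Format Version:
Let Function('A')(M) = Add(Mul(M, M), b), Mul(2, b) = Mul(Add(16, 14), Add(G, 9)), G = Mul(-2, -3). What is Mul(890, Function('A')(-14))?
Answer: 374690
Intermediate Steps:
G = 6
b = 225 (b = Mul(Rational(1, 2), Mul(Add(16, 14), Add(6, 9))) = Mul(Rational(1, 2), Mul(30, 15)) = Mul(Rational(1, 2), 450) = 225)
Function('A')(M) = Add(225, Pow(M, 2)) (Function('A')(M) = Add(Mul(M, M), 225) = Add(Pow(M, 2), 225) = Add(225, Pow(M, 2)))
Mul(890, Function('A')(-14)) = Mul(890, Add(225, Pow(-14, 2))) = Mul(890, Add(225, 196)) = Mul(890, 421) = 374690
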